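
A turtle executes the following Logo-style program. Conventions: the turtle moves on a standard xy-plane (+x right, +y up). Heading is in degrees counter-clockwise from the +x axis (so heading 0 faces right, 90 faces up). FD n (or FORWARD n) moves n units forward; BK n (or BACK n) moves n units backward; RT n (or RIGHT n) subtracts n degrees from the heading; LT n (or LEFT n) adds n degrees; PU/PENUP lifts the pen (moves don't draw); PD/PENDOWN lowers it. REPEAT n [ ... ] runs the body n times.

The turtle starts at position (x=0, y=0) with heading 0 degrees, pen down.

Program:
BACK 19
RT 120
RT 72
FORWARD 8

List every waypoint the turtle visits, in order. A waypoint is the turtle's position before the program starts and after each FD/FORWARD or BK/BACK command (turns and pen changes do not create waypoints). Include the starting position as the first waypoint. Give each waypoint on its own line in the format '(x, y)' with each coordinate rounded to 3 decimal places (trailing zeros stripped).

Answer: (0, 0)
(-19, 0)
(-26.825, 1.663)

Derivation:
Executing turtle program step by step:
Start: pos=(0,0), heading=0, pen down
BK 19: (0,0) -> (-19,0) [heading=0, draw]
RT 120: heading 0 -> 240
RT 72: heading 240 -> 168
FD 8: (-19,0) -> (-26.825,1.663) [heading=168, draw]
Final: pos=(-26.825,1.663), heading=168, 2 segment(s) drawn
Waypoints (3 total):
(0, 0)
(-19, 0)
(-26.825, 1.663)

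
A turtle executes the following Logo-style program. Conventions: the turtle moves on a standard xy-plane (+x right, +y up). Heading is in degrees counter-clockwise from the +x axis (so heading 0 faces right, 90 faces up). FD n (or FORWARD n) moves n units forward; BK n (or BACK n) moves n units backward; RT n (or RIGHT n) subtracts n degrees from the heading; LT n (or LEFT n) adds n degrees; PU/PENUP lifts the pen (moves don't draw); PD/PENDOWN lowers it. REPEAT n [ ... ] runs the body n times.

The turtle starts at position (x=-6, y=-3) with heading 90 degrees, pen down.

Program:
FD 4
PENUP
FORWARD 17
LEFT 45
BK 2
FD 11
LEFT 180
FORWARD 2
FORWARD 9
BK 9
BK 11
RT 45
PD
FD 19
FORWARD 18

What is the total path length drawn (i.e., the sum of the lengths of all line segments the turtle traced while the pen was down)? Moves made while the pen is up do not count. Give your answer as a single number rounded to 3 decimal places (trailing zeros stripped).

Answer: 41

Derivation:
Executing turtle program step by step:
Start: pos=(-6,-3), heading=90, pen down
FD 4: (-6,-3) -> (-6,1) [heading=90, draw]
PU: pen up
FD 17: (-6,1) -> (-6,18) [heading=90, move]
LT 45: heading 90 -> 135
BK 2: (-6,18) -> (-4.586,16.586) [heading=135, move]
FD 11: (-4.586,16.586) -> (-12.364,24.364) [heading=135, move]
LT 180: heading 135 -> 315
FD 2: (-12.364,24.364) -> (-10.95,22.95) [heading=315, move]
FD 9: (-10.95,22.95) -> (-4.586,16.586) [heading=315, move]
BK 9: (-4.586,16.586) -> (-10.95,22.95) [heading=315, move]
BK 11: (-10.95,22.95) -> (-18.728,30.728) [heading=315, move]
RT 45: heading 315 -> 270
PD: pen down
FD 19: (-18.728,30.728) -> (-18.728,11.728) [heading=270, draw]
FD 18: (-18.728,11.728) -> (-18.728,-6.272) [heading=270, draw]
Final: pos=(-18.728,-6.272), heading=270, 3 segment(s) drawn

Segment lengths:
  seg 1: (-6,-3) -> (-6,1), length = 4
  seg 2: (-18.728,30.728) -> (-18.728,11.728), length = 19
  seg 3: (-18.728,11.728) -> (-18.728,-6.272), length = 18
Total = 41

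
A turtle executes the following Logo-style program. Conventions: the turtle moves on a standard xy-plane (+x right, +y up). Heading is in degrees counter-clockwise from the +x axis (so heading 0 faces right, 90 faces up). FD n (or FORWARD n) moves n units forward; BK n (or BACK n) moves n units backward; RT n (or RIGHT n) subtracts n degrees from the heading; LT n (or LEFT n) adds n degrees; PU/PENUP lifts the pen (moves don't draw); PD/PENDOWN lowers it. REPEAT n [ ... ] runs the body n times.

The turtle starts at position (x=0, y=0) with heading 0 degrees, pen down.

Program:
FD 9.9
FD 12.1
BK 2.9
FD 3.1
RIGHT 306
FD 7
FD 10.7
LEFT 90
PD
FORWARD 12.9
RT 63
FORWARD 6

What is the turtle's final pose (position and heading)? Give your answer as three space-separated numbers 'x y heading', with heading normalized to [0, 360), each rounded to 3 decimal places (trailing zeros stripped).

Answer: 23.106 27.828 81

Derivation:
Executing turtle program step by step:
Start: pos=(0,0), heading=0, pen down
FD 9.9: (0,0) -> (9.9,0) [heading=0, draw]
FD 12.1: (9.9,0) -> (22,0) [heading=0, draw]
BK 2.9: (22,0) -> (19.1,0) [heading=0, draw]
FD 3.1: (19.1,0) -> (22.2,0) [heading=0, draw]
RT 306: heading 0 -> 54
FD 7: (22.2,0) -> (26.314,5.663) [heading=54, draw]
FD 10.7: (26.314,5.663) -> (32.604,14.32) [heading=54, draw]
LT 90: heading 54 -> 144
PD: pen down
FD 12.9: (32.604,14.32) -> (22.167,21.902) [heading=144, draw]
RT 63: heading 144 -> 81
FD 6: (22.167,21.902) -> (23.106,27.828) [heading=81, draw]
Final: pos=(23.106,27.828), heading=81, 8 segment(s) drawn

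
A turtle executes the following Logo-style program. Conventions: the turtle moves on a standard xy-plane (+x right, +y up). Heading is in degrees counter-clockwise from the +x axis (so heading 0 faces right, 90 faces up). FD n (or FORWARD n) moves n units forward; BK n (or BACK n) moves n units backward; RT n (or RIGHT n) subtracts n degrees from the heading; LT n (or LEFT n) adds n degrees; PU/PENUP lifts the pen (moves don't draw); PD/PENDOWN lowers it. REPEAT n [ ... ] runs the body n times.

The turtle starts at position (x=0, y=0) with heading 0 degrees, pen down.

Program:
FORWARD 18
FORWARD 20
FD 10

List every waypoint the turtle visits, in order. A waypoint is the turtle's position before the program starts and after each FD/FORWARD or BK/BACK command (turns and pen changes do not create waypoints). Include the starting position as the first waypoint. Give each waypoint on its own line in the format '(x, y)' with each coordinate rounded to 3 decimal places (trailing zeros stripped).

Executing turtle program step by step:
Start: pos=(0,0), heading=0, pen down
FD 18: (0,0) -> (18,0) [heading=0, draw]
FD 20: (18,0) -> (38,0) [heading=0, draw]
FD 10: (38,0) -> (48,0) [heading=0, draw]
Final: pos=(48,0), heading=0, 3 segment(s) drawn
Waypoints (4 total):
(0, 0)
(18, 0)
(38, 0)
(48, 0)

Answer: (0, 0)
(18, 0)
(38, 0)
(48, 0)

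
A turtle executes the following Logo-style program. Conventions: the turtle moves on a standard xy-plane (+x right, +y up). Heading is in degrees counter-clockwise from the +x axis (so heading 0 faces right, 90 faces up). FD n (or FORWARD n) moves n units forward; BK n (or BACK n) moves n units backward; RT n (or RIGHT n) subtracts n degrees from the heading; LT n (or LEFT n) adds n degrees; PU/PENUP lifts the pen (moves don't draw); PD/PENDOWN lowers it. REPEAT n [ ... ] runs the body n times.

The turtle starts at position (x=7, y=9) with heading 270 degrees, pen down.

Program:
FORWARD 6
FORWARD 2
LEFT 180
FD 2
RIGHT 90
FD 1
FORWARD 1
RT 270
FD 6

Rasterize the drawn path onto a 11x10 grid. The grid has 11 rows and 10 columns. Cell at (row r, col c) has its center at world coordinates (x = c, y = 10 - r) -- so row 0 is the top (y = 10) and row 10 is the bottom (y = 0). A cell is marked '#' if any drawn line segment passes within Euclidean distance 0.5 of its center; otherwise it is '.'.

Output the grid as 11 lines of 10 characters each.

Answer: ..........
.......#.#
.......#.#
.......#.#
.......#.#
.......#.#
.......#.#
.......###
.......#..
.......#..
..........

Derivation:
Segment 0: (7,9) -> (7,3)
Segment 1: (7,3) -> (7,1)
Segment 2: (7,1) -> (7,3)
Segment 3: (7,3) -> (8,3)
Segment 4: (8,3) -> (9,3)
Segment 5: (9,3) -> (9,9)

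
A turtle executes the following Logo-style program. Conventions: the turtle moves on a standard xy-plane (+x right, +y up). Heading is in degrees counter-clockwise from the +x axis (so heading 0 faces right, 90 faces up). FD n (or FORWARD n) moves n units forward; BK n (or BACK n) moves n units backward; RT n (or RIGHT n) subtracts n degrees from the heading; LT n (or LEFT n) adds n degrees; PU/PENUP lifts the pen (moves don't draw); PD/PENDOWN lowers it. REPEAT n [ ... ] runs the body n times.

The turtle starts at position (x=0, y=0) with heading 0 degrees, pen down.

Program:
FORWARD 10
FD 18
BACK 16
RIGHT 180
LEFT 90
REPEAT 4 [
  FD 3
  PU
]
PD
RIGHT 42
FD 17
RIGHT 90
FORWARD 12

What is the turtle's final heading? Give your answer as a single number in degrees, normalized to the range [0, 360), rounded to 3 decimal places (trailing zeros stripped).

Executing turtle program step by step:
Start: pos=(0,0), heading=0, pen down
FD 10: (0,0) -> (10,0) [heading=0, draw]
FD 18: (10,0) -> (28,0) [heading=0, draw]
BK 16: (28,0) -> (12,0) [heading=0, draw]
RT 180: heading 0 -> 180
LT 90: heading 180 -> 270
REPEAT 4 [
  -- iteration 1/4 --
  FD 3: (12,0) -> (12,-3) [heading=270, draw]
  PU: pen up
  -- iteration 2/4 --
  FD 3: (12,-3) -> (12,-6) [heading=270, move]
  PU: pen up
  -- iteration 3/4 --
  FD 3: (12,-6) -> (12,-9) [heading=270, move]
  PU: pen up
  -- iteration 4/4 --
  FD 3: (12,-9) -> (12,-12) [heading=270, move]
  PU: pen up
]
PD: pen down
RT 42: heading 270 -> 228
FD 17: (12,-12) -> (0.625,-24.633) [heading=228, draw]
RT 90: heading 228 -> 138
FD 12: (0.625,-24.633) -> (-8.293,-16.604) [heading=138, draw]
Final: pos=(-8.293,-16.604), heading=138, 6 segment(s) drawn

Answer: 138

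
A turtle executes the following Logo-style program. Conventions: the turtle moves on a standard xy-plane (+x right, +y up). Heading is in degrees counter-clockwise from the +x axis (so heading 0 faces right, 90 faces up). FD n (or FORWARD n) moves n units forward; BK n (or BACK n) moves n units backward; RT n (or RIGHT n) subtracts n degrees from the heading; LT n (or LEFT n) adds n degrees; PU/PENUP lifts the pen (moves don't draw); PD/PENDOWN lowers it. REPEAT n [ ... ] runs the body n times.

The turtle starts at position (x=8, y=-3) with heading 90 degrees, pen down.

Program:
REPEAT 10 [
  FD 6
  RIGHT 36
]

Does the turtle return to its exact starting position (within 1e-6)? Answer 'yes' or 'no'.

Executing turtle program step by step:
Start: pos=(8,-3), heading=90, pen down
REPEAT 10 [
  -- iteration 1/10 --
  FD 6: (8,-3) -> (8,3) [heading=90, draw]
  RT 36: heading 90 -> 54
  -- iteration 2/10 --
  FD 6: (8,3) -> (11.527,7.854) [heading=54, draw]
  RT 36: heading 54 -> 18
  -- iteration 3/10 --
  FD 6: (11.527,7.854) -> (17.233,9.708) [heading=18, draw]
  RT 36: heading 18 -> 342
  -- iteration 4/10 --
  FD 6: (17.233,9.708) -> (22.939,7.854) [heading=342, draw]
  RT 36: heading 342 -> 306
  -- iteration 5/10 --
  FD 6: (22.939,7.854) -> (26.466,3) [heading=306, draw]
  RT 36: heading 306 -> 270
  -- iteration 6/10 --
  FD 6: (26.466,3) -> (26.466,-3) [heading=270, draw]
  RT 36: heading 270 -> 234
  -- iteration 7/10 --
  FD 6: (26.466,-3) -> (22.939,-7.854) [heading=234, draw]
  RT 36: heading 234 -> 198
  -- iteration 8/10 --
  FD 6: (22.939,-7.854) -> (17.233,-9.708) [heading=198, draw]
  RT 36: heading 198 -> 162
  -- iteration 9/10 --
  FD 6: (17.233,-9.708) -> (11.527,-7.854) [heading=162, draw]
  RT 36: heading 162 -> 126
  -- iteration 10/10 --
  FD 6: (11.527,-7.854) -> (8,-3) [heading=126, draw]
  RT 36: heading 126 -> 90
]
Final: pos=(8,-3), heading=90, 10 segment(s) drawn

Start position: (8, -3)
Final position: (8, -3)
Distance = 0; < 1e-6 -> CLOSED

Answer: yes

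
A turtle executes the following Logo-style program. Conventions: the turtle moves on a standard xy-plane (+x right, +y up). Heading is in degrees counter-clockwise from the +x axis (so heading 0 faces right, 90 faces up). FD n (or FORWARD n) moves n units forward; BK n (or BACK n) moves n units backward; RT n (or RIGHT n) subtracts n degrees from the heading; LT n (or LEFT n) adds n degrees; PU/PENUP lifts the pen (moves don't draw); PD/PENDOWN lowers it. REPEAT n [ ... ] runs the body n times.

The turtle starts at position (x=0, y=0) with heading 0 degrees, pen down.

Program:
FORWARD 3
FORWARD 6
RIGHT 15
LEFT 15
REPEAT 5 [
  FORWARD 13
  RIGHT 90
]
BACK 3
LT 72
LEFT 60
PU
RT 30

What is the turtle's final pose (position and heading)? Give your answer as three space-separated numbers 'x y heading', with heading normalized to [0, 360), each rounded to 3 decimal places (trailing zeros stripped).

Executing turtle program step by step:
Start: pos=(0,0), heading=0, pen down
FD 3: (0,0) -> (3,0) [heading=0, draw]
FD 6: (3,0) -> (9,0) [heading=0, draw]
RT 15: heading 0 -> 345
LT 15: heading 345 -> 0
REPEAT 5 [
  -- iteration 1/5 --
  FD 13: (9,0) -> (22,0) [heading=0, draw]
  RT 90: heading 0 -> 270
  -- iteration 2/5 --
  FD 13: (22,0) -> (22,-13) [heading=270, draw]
  RT 90: heading 270 -> 180
  -- iteration 3/5 --
  FD 13: (22,-13) -> (9,-13) [heading=180, draw]
  RT 90: heading 180 -> 90
  -- iteration 4/5 --
  FD 13: (9,-13) -> (9,0) [heading=90, draw]
  RT 90: heading 90 -> 0
  -- iteration 5/5 --
  FD 13: (9,0) -> (22,0) [heading=0, draw]
  RT 90: heading 0 -> 270
]
BK 3: (22,0) -> (22,3) [heading=270, draw]
LT 72: heading 270 -> 342
LT 60: heading 342 -> 42
PU: pen up
RT 30: heading 42 -> 12
Final: pos=(22,3), heading=12, 8 segment(s) drawn

Answer: 22 3 12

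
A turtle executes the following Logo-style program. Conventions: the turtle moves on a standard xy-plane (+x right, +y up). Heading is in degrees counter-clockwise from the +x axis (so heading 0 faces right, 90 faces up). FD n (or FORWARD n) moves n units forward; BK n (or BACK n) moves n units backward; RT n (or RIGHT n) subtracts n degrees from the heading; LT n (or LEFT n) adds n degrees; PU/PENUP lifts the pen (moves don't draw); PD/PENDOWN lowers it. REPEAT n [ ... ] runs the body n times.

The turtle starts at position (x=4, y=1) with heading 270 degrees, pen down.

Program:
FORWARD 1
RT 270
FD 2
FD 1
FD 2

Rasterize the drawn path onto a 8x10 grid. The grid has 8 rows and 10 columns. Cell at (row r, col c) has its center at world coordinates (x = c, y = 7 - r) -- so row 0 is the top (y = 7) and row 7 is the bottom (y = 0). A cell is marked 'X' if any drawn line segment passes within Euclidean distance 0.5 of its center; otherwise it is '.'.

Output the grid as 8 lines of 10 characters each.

Segment 0: (4,1) -> (4,0)
Segment 1: (4,0) -> (6,0)
Segment 2: (6,0) -> (7,0)
Segment 3: (7,0) -> (9,0)

Answer: ..........
..........
..........
..........
..........
..........
....X.....
....XXXXXX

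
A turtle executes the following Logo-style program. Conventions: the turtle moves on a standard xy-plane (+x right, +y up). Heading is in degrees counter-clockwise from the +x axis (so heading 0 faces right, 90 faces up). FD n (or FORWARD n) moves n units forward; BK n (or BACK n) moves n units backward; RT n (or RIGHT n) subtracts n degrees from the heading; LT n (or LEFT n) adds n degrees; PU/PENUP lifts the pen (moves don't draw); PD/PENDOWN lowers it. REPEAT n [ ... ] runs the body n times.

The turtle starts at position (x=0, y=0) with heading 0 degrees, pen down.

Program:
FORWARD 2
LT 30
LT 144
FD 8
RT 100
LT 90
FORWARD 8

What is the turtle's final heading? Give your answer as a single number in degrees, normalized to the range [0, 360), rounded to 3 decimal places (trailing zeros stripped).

Answer: 164

Derivation:
Executing turtle program step by step:
Start: pos=(0,0), heading=0, pen down
FD 2: (0,0) -> (2,0) [heading=0, draw]
LT 30: heading 0 -> 30
LT 144: heading 30 -> 174
FD 8: (2,0) -> (-5.956,0.836) [heading=174, draw]
RT 100: heading 174 -> 74
LT 90: heading 74 -> 164
FD 8: (-5.956,0.836) -> (-13.646,3.041) [heading=164, draw]
Final: pos=(-13.646,3.041), heading=164, 3 segment(s) drawn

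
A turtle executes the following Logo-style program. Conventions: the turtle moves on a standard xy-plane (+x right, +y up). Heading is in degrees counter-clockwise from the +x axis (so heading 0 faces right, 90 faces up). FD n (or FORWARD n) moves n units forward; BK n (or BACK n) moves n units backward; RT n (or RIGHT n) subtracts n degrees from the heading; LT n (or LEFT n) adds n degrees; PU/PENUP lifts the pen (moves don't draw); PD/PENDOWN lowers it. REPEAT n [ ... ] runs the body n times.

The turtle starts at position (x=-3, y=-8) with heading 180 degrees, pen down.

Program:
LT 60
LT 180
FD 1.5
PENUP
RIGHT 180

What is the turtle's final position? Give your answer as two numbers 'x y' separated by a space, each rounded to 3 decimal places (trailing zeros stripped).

Executing turtle program step by step:
Start: pos=(-3,-8), heading=180, pen down
LT 60: heading 180 -> 240
LT 180: heading 240 -> 60
FD 1.5: (-3,-8) -> (-2.25,-6.701) [heading=60, draw]
PU: pen up
RT 180: heading 60 -> 240
Final: pos=(-2.25,-6.701), heading=240, 1 segment(s) drawn

Answer: -2.25 -6.701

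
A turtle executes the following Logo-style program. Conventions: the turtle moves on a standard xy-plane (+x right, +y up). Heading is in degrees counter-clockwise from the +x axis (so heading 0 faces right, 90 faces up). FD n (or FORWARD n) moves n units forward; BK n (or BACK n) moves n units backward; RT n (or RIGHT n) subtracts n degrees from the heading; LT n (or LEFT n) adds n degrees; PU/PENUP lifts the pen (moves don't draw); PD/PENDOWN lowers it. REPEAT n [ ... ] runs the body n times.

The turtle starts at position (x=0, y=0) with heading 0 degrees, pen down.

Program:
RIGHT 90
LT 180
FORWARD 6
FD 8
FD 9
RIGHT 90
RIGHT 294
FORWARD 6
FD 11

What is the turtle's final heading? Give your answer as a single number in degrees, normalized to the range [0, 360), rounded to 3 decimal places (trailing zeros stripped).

Answer: 66

Derivation:
Executing turtle program step by step:
Start: pos=(0,0), heading=0, pen down
RT 90: heading 0 -> 270
LT 180: heading 270 -> 90
FD 6: (0,0) -> (0,6) [heading=90, draw]
FD 8: (0,6) -> (0,14) [heading=90, draw]
FD 9: (0,14) -> (0,23) [heading=90, draw]
RT 90: heading 90 -> 0
RT 294: heading 0 -> 66
FD 6: (0,23) -> (2.44,28.481) [heading=66, draw]
FD 11: (2.44,28.481) -> (6.915,38.53) [heading=66, draw]
Final: pos=(6.915,38.53), heading=66, 5 segment(s) drawn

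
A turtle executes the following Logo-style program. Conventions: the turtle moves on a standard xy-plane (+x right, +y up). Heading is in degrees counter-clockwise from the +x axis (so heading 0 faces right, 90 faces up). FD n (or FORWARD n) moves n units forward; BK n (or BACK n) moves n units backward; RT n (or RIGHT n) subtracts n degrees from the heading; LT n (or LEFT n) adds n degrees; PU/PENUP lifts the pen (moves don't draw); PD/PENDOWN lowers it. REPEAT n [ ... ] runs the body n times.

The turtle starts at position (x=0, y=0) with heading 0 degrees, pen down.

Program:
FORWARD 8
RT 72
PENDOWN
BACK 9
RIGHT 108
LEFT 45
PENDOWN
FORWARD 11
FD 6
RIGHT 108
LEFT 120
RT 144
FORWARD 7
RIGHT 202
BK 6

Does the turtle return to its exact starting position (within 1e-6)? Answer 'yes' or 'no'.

Executing turtle program step by step:
Start: pos=(0,0), heading=0, pen down
FD 8: (0,0) -> (8,0) [heading=0, draw]
RT 72: heading 0 -> 288
PD: pen down
BK 9: (8,0) -> (5.219,8.56) [heading=288, draw]
RT 108: heading 288 -> 180
LT 45: heading 180 -> 225
PD: pen down
FD 11: (5.219,8.56) -> (-2.559,0.781) [heading=225, draw]
FD 6: (-2.559,0.781) -> (-6.802,-3.461) [heading=225, draw]
RT 108: heading 225 -> 117
LT 120: heading 117 -> 237
RT 144: heading 237 -> 93
FD 7: (-6.802,-3.461) -> (-7.168,3.529) [heading=93, draw]
RT 202: heading 93 -> 251
BK 6: (-7.168,3.529) -> (-5.215,9.202) [heading=251, draw]
Final: pos=(-5.215,9.202), heading=251, 6 segment(s) drawn

Start position: (0, 0)
Final position: (-5.215, 9.202)
Distance = 10.577; >= 1e-6 -> NOT closed

Answer: no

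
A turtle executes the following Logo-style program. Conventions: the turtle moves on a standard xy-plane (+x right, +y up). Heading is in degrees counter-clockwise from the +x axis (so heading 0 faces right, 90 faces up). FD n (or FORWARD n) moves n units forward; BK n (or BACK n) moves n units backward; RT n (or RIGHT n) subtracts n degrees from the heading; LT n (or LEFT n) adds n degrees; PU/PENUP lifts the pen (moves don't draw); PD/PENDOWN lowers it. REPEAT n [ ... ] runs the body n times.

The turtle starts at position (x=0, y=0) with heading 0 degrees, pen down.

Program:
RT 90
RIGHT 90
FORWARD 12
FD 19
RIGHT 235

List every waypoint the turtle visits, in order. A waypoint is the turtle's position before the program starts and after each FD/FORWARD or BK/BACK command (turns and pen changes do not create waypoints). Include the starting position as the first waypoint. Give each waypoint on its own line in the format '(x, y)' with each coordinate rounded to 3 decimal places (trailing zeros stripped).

Executing turtle program step by step:
Start: pos=(0,0), heading=0, pen down
RT 90: heading 0 -> 270
RT 90: heading 270 -> 180
FD 12: (0,0) -> (-12,0) [heading=180, draw]
FD 19: (-12,0) -> (-31,0) [heading=180, draw]
RT 235: heading 180 -> 305
Final: pos=(-31,0), heading=305, 2 segment(s) drawn
Waypoints (3 total):
(0, 0)
(-12, 0)
(-31, 0)

Answer: (0, 0)
(-12, 0)
(-31, 0)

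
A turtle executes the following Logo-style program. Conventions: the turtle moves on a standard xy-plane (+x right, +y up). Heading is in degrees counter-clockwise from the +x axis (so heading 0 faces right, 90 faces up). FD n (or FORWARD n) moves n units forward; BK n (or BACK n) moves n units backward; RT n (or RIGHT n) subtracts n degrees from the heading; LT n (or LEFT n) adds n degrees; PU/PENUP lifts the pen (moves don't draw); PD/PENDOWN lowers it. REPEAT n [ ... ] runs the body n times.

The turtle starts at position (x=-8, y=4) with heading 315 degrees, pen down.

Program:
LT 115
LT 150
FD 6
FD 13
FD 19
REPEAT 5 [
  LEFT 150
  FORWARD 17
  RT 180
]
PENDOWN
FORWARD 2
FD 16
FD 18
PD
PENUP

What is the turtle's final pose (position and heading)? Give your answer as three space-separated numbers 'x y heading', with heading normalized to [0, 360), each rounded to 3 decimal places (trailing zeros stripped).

Executing turtle program step by step:
Start: pos=(-8,4), heading=315, pen down
LT 115: heading 315 -> 70
LT 150: heading 70 -> 220
FD 6: (-8,4) -> (-12.596,0.143) [heading=220, draw]
FD 13: (-12.596,0.143) -> (-22.555,-8.213) [heading=220, draw]
FD 19: (-22.555,-8.213) -> (-37.11,-20.426) [heading=220, draw]
REPEAT 5 [
  -- iteration 1/5 --
  LT 150: heading 220 -> 10
  FD 17: (-37.11,-20.426) -> (-20.368,-17.474) [heading=10, draw]
  RT 180: heading 10 -> 190
  -- iteration 2/5 --
  LT 150: heading 190 -> 340
  FD 17: (-20.368,-17.474) -> (-4.393,-23.288) [heading=340, draw]
  RT 180: heading 340 -> 160
  -- iteration 3/5 --
  LT 150: heading 160 -> 310
  FD 17: (-4.393,-23.288) -> (6.534,-36.311) [heading=310, draw]
  RT 180: heading 310 -> 130
  -- iteration 4/5 --
  LT 150: heading 130 -> 280
  FD 17: (6.534,-36.311) -> (9.486,-53.053) [heading=280, draw]
  RT 180: heading 280 -> 100
  -- iteration 5/5 --
  LT 150: heading 100 -> 250
  FD 17: (9.486,-53.053) -> (3.672,-69.028) [heading=250, draw]
  RT 180: heading 250 -> 70
]
PD: pen down
FD 2: (3.672,-69.028) -> (4.356,-67.148) [heading=70, draw]
FD 16: (4.356,-67.148) -> (9.828,-52.113) [heading=70, draw]
FD 18: (9.828,-52.113) -> (15.985,-35.199) [heading=70, draw]
PD: pen down
PU: pen up
Final: pos=(15.985,-35.199), heading=70, 11 segment(s) drawn

Answer: 15.985 -35.199 70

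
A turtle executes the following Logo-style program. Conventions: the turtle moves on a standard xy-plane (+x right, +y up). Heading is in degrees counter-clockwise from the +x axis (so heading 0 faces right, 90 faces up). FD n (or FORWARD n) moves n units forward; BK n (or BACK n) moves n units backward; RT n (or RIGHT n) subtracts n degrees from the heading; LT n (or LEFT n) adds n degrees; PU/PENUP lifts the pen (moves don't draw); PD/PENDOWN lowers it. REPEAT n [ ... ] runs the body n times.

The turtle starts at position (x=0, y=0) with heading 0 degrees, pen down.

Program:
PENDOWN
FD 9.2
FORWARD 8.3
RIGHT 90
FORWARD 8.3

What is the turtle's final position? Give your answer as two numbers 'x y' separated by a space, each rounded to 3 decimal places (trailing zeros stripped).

Answer: 17.5 -8.3

Derivation:
Executing turtle program step by step:
Start: pos=(0,0), heading=0, pen down
PD: pen down
FD 9.2: (0,0) -> (9.2,0) [heading=0, draw]
FD 8.3: (9.2,0) -> (17.5,0) [heading=0, draw]
RT 90: heading 0 -> 270
FD 8.3: (17.5,0) -> (17.5,-8.3) [heading=270, draw]
Final: pos=(17.5,-8.3), heading=270, 3 segment(s) drawn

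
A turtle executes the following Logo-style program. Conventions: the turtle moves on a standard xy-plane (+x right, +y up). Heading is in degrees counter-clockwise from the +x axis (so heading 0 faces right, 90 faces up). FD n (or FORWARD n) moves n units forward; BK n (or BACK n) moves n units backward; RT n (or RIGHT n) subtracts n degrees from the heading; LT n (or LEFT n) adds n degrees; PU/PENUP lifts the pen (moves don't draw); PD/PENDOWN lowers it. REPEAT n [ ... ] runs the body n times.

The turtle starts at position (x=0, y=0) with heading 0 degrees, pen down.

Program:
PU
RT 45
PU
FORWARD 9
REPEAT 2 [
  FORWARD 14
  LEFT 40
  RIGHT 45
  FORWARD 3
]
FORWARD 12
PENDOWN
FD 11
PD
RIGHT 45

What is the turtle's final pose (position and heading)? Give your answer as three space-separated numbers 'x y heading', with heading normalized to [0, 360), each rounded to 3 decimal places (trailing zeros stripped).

Answer: 42.104 -50.584 260

Derivation:
Executing turtle program step by step:
Start: pos=(0,0), heading=0, pen down
PU: pen up
RT 45: heading 0 -> 315
PU: pen up
FD 9: (0,0) -> (6.364,-6.364) [heading=315, move]
REPEAT 2 [
  -- iteration 1/2 --
  FD 14: (6.364,-6.364) -> (16.263,-16.263) [heading=315, move]
  LT 40: heading 315 -> 355
  RT 45: heading 355 -> 310
  FD 3: (16.263,-16.263) -> (18.192,-18.562) [heading=310, move]
  -- iteration 2/2 --
  FD 14: (18.192,-18.562) -> (27.191,-29.286) [heading=310, move]
  LT 40: heading 310 -> 350
  RT 45: heading 350 -> 305
  FD 3: (27.191,-29.286) -> (28.912,-31.744) [heading=305, move]
]
FD 12: (28.912,-31.744) -> (35.794,-41.573) [heading=305, move]
PD: pen down
FD 11: (35.794,-41.573) -> (42.104,-50.584) [heading=305, draw]
PD: pen down
RT 45: heading 305 -> 260
Final: pos=(42.104,-50.584), heading=260, 1 segment(s) drawn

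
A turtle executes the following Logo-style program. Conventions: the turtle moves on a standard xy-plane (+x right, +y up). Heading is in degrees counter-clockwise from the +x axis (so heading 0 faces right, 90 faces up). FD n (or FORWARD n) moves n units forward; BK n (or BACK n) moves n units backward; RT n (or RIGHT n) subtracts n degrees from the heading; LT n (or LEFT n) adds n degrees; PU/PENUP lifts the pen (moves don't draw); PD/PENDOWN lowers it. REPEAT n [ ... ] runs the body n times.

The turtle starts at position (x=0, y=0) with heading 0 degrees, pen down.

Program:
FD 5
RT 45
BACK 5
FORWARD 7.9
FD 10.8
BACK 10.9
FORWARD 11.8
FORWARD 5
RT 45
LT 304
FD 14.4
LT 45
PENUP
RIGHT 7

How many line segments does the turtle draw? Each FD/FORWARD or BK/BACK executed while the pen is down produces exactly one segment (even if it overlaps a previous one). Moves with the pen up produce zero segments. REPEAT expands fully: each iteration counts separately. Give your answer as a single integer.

Executing turtle program step by step:
Start: pos=(0,0), heading=0, pen down
FD 5: (0,0) -> (5,0) [heading=0, draw]
RT 45: heading 0 -> 315
BK 5: (5,0) -> (1.464,3.536) [heading=315, draw]
FD 7.9: (1.464,3.536) -> (7.051,-2.051) [heading=315, draw]
FD 10.8: (7.051,-2.051) -> (14.687,-9.687) [heading=315, draw]
BK 10.9: (14.687,-9.687) -> (6.98,-1.98) [heading=315, draw]
FD 11.8: (6.98,-1.98) -> (15.324,-10.324) [heading=315, draw]
FD 5: (15.324,-10.324) -> (18.859,-13.859) [heading=315, draw]
RT 45: heading 315 -> 270
LT 304: heading 270 -> 214
FD 14.4: (18.859,-13.859) -> (6.921,-21.912) [heading=214, draw]
LT 45: heading 214 -> 259
PU: pen up
RT 7: heading 259 -> 252
Final: pos=(6.921,-21.912), heading=252, 8 segment(s) drawn
Segments drawn: 8

Answer: 8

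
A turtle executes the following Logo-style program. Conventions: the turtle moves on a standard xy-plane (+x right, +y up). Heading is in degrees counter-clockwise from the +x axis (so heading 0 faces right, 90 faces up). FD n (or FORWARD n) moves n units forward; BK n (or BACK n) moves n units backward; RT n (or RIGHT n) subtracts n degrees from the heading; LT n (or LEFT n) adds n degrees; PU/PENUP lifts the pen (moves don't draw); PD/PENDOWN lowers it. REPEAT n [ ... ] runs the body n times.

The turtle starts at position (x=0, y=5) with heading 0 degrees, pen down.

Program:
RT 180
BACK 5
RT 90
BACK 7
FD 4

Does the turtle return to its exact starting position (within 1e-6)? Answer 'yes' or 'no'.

Answer: no

Derivation:
Executing turtle program step by step:
Start: pos=(0,5), heading=0, pen down
RT 180: heading 0 -> 180
BK 5: (0,5) -> (5,5) [heading=180, draw]
RT 90: heading 180 -> 90
BK 7: (5,5) -> (5,-2) [heading=90, draw]
FD 4: (5,-2) -> (5,2) [heading=90, draw]
Final: pos=(5,2), heading=90, 3 segment(s) drawn

Start position: (0, 5)
Final position: (5, 2)
Distance = 5.831; >= 1e-6 -> NOT closed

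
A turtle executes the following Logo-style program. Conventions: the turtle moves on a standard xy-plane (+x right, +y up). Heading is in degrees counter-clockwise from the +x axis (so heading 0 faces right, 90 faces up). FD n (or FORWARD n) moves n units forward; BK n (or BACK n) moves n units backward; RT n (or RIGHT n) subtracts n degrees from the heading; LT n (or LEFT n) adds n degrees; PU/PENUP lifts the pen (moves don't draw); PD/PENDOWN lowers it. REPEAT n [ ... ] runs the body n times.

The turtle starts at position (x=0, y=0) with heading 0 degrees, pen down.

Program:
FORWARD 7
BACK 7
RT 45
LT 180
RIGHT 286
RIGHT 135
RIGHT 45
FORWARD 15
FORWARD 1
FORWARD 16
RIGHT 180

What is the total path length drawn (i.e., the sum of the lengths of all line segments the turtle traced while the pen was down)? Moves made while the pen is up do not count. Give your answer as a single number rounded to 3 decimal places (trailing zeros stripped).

Executing turtle program step by step:
Start: pos=(0,0), heading=0, pen down
FD 7: (0,0) -> (7,0) [heading=0, draw]
BK 7: (7,0) -> (0,0) [heading=0, draw]
RT 45: heading 0 -> 315
LT 180: heading 315 -> 135
RT 286: heading 135 -> 209
RT 135: heading 209 -> 74
RT 45: heading 74 -> 29
FD 15: (0,0) -> (13.119,7.272) [heading=29, draw]
FD 1: (13.119,7.272) -> (13.994,7.757) [heading=29, draw]
FD 16: (13.994,7.757) -> (27.988,15.514) [heading=29, draw]
RT 180: heading 29 -> 209
Final: pos=(27.988,15.514), heading=209, 5 segment(s) drawn

Segment lengths:
  seg 1: (0,0) -> (7,0), length = 7
  seg 2: (7,0) -> (0,0), length = 7
  seg 3: (0,0) -> (13.119,7.272), length = 15
  seg 4: (13.119,7.272) -> (13.994,7.757), length = 1
  seg 5: (13.994,7.757) -> (27.988,15.514), length = 16
Total = 46

Answer: 46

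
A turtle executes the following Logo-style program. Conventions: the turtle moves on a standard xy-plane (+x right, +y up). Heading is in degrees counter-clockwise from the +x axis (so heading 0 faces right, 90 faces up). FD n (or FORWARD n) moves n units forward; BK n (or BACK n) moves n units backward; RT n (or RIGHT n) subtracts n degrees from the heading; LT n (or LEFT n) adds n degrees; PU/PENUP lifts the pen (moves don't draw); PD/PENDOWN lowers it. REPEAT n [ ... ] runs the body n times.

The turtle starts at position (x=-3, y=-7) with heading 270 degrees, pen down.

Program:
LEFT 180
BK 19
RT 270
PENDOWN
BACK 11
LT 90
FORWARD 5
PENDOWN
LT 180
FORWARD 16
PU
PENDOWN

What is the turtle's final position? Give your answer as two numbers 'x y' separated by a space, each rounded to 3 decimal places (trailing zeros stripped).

Answer: 8 -15

Derivation:
Executing turtle program step by step:
Start: pos=(-3,-7), heading=270, pen down
LT 180: heading 270 -> 90
BK 19: (-3,-7) -> (-3,-26) [heading=90, draw]
RT 270: heading 90 -> 180
PD: pen down
BK 11: (-3,-26) -> (8,-26) [heading=180, draw]
LT 90: heading 180 -> 270
FD 5: (8,-26) -> (8,-31) [heading=270, draw]
PD: pen down
LT 180: heading 270 -> 90
FD 16: (8,-31) -> (8,-15) [heading=90, draw]
PU: pen up
PD: pen down
Final: pos=(8,-15), heading=90, 4 segment(s) drawn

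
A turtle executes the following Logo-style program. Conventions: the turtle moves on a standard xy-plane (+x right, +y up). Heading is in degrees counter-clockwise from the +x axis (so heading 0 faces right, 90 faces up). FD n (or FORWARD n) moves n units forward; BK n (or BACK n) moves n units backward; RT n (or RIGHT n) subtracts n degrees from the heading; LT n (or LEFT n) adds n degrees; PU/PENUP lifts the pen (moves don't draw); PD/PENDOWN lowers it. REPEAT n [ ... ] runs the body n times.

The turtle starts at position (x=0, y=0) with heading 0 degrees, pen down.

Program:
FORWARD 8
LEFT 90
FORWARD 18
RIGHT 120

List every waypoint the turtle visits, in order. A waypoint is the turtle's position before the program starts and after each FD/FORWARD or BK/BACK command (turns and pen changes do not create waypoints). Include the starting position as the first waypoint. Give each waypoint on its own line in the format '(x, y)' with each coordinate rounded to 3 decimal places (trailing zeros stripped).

Executing turtle program step by step:
Start: pos=(0,0), heading=0, pen down
FD 8: (0,0) -> (8,0) [heading=0, draw]
LT 90: heading 0 -> 90
FD 18: (8,0) -> (8,18) [heading=90, draw]
RT 120: heading 90 -> 330
Final: pos=(8,18), heading=330, 2 segment(s) drawn
Waypoints (3 total):
(0, 0)
(8, 0)
(8, 18)

Answer: (0, 0)
(8, 0)
(8, 18)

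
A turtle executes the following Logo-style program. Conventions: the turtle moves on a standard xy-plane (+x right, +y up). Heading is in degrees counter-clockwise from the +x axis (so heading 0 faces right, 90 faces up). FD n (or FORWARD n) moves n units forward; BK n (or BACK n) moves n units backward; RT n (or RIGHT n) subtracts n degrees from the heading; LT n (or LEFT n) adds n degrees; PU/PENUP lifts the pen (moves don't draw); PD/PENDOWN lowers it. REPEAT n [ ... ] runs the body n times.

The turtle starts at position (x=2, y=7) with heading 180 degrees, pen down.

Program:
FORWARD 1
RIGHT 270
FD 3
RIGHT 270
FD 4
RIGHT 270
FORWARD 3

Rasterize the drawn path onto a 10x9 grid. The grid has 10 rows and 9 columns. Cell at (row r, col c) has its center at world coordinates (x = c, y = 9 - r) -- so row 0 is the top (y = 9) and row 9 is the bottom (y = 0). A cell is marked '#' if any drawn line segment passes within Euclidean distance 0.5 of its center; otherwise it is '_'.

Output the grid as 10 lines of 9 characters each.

Segment 0: (2,7) -> (1,7)
Segment 1: (1,7) -> (1,4)
Segment 2: (1,4) -> (5,4)
Segment 3: (5,4) -> (5,7)

Answer: _________
_________
_##__#___
_#___#___
_#___#___
_#####___
_________
_________
_________
_________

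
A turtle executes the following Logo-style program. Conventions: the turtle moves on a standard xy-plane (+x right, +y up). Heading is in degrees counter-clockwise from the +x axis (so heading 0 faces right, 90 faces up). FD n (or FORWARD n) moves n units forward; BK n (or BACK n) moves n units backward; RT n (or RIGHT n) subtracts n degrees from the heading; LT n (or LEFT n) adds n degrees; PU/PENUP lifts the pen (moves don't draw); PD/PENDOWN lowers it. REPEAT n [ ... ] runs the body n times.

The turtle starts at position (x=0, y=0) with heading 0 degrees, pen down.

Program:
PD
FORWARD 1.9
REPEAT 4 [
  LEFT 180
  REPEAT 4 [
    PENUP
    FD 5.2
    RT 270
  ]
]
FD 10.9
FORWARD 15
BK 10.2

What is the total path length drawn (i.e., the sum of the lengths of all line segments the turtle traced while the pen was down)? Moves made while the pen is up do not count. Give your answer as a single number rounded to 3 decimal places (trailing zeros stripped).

Executing turtle program step by step:
Start: pos=(0,0), heading=0, pen down
PD: pen down
FD 1.9: (0,0) -> (1.9,0) [heading=0, draw]
REPEAT 4 [
  -- iteration 1/4 --
  LT 180: heading 0 -> 180
  REPEAT 4 [
    -- iteration 1/4 --
    PU: pen up
    FD 5.2: (1.9,0) -> (-3.3,0) [heading=180, move]
    RT 270: heading 180 -> 270
    -- iteration 2/4 --
    PU: pen up
    FD 5.2: (-3.3,0) -> (-3.3,-5.2) [heading=270, move]
    RT 270: heading 270 -> 0
    -- iteration 3/4 --
    PU: pen up
    FD 5.2: (-3.3,-5.2) -> (1.9,-5.2) [heading=0, move]
    RT 270: heading 0 -> 90
    -- iteration 4/4 --
    PU: pen up
    FD 5.2: (1.9,-5.2) -> (1.9,0) [heading=90, move]
    RT 270: heading 90 -> 180
  ]
  -- iteration 2/4 --
  LT 180: heading 180 -> 0
  REPEAT 4 [
    -- iteration 1/4 --
    PU: pen up
    FD 5.2: (1.9,0) -> (7.1,0) [heading=0, move]
    RT 270: heading 0 -> 90
    -- iteration 2/4 --
    PU: pen up
    FD 5.2: (7.1,0) -> (7.1,5.2) [heading=90, move]
    RT 270: heading 90 -> 180
    -- iteration 3/4 --
    PU: pen up
    FD 5.2: (7.1,5.2) -> (1.9,5.2) [heading=180, move]
    RT 270: heading 180 -> 270
    -- iteration 4/4 --
    PU: pen up
    FD 5.2: (1.9,5.2) -> (1.9,0) [heading=270, move]
    RT 270: heading 270 -> 0
  ]
  -- iteration 3/4 --
  LT 180: heading 0 -> 180
  REPEAT 4 [
    -- iteration 1/4 --
    PU: pen up
    FD 5.2: (1.9,0) -> (-3.3,0) [heading=180, move]
    RT 270: heading 180 -> 270
    -- iteration 2/4 --
    PU: pen up
    FD 5.2: (-3.3,0) -> (-3.3,-5.2) [heading=270, move]
    RT 270: heading 270 -> 0
    -- iteration 3/4 --
    PU: pen up
    FD 5.2: (-3.3,-5.2) -> (1.9,-5.2) [heading=0, move]
    RT 270: heading 0 -> 90
    -- iteration 4/4 --
    PU: pen up
    FD 5.2: (1.9,-5.2) -> (1.9,0) [heading=90, move]
    RT 270: heading 90 -> 180
  ]
  -- iteration 4/4 --
  LT 180: heading 180 -> 0
  REPEAT 4 [
    -- iteration 1/4 --
    PU: pen up
    FD 5.2: (1.9,0) -> (7.1,0) [heading=0, move]
    RT 270: heading 0 -> 90
    -- iteration 2/4 --
    PU: pen up
    FD 5.2: (7.1,0) -> (7.1,5.2) [heading=90, move]
    RT 270: heading 90 -> 180
    -- iteration 3/4 --
    PU: pen up
    FD 5.2: (7.1,5.2) -> (1.9,5.2) [heading=180, move]
    RT 270: heading 180 -> 270
    -- iteration 4/4 --
    PU: pen up
    FD 5.2: (1.9,5.2) -> (1.9,0) [heading=270, move]
    RT 270: heading 270 -> 0
  ]
]
FD 10.9: (1.9,0) -> (12.8,0) [heading=0, move]
FD 15: (12.8,0) -> (27.8,0) [heading=0, move]
BK 10.2: (27.8,0) -> (17.6,0) [heading=0, move]
Final: pos=(17.6,0), heading=0, 1 segment(s) drawn

Segment lengths:
  seg 1: (0,0) -> (1.9,0), length = 1.9
Total = 1.9

Answer: 1.9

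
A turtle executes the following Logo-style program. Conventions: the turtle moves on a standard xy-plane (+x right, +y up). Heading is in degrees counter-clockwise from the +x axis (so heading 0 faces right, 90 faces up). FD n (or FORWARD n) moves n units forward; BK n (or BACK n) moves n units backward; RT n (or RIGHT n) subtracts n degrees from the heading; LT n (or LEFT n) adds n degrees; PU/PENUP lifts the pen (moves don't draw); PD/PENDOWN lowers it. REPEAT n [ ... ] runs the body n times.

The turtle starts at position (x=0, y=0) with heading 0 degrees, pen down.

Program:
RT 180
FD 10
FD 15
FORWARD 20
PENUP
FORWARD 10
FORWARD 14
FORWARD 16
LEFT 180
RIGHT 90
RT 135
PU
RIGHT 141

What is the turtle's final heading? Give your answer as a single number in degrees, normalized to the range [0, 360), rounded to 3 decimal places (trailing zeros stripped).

Answer: 354

Derivation:
Executing turtle program step by step:
Start: pos=(0,0), heading=0, pen down
RT 180: heading 0 -> 180
FD 10: (0,0) -> (-10,0) [heading=180, draw]
FD 15: (-10,0) -> (-25,0) [heading=180, draw]
FD 20: (-25,0) -> (-45,0) [heading=180, draw]
PU: pen up
FD 10: (-45,0) -> (-55,0) [heading=180, move]
FD 14: (-55,0) -> (-69,0) [heading=180, move]
FD 16: (-69,0) -> (-85,0) [heading=180, move]
LT 180: heading 180 -> 0
RT 90: heading 0 -> 270
RT 135: heading 270 -> 135
PU: pen up
RT 141: heading 135 -> 354
Final: pos=(-85,0), heading=354, 3 segment(s) drawn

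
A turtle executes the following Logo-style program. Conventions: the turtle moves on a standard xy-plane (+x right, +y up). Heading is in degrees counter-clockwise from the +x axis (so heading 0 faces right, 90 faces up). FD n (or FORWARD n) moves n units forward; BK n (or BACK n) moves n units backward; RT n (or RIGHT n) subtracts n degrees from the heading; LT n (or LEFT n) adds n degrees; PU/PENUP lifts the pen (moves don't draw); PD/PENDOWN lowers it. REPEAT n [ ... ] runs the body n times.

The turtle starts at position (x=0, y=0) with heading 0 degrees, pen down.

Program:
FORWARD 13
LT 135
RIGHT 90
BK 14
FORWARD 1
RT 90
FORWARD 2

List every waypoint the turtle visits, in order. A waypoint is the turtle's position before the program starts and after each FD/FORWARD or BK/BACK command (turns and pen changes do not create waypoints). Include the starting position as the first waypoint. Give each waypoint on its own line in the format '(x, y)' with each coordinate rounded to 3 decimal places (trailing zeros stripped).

Answer: (0, 0)
(13, 0)
(3.101, -9.899)
(3.808, -9.192)
(5.222, -10.607)

Derivation:
Executing turtle program step by step:
Start: pos=(0,0), heading=0, pen down
FD 13: (0,0) -> (13,0) [heading=0, draw]
LT 135: heading 0 -> 135
RT 90: heading 135 -> 45
BK 14: (13,0) -> (3.101,-9.899) [heading=45, draw]
FD 1: (3.101,-9.899) -> (3.808,-9.192) [heading=45, draw]
RT 90: heading 45 -> 315
FD 2: (3.808,-9.192) -> (5.222,-10.607) [heading=315, draw]
Final: pos=(5.222,-10.607), heading=315, 4 segment(s) drawn
Waypoints (5 total):
(0, 0)
(13, 0)
(3.101, -9.899)
(3.808, -9.192)
(5.222, -10.607)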